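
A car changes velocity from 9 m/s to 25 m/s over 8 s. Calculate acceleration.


Given: initial velocity v0 = 9 m/s, final velocity v = 25 m/s, time t = 8 s
Using a = (v - v0) / t
a = (25 - 9) / 8
a = 16 / 8
a = 2 m/s^2

2 m/s^2


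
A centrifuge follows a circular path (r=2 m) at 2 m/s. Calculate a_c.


Given: v = 2 m/s, r = 2 m
Using a_c = v^2 / r
a_c = 2^2 / 2
a_c = 4 / 2
a_c = 2 m/s^2

2 m/s^2


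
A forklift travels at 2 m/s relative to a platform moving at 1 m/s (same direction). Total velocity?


Given: object velocity = 2 m/s, platform velocity = 1 m/s (same direction)
Using classical velocity addition: v_total = v_object + v_platform
v_total = 2 + 1
v_total = 3 m/s

3 m/s


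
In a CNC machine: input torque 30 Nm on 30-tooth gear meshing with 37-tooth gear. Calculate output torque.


Given: N1 = 30, N2 = 37, T1 = 30 Nm
Using T2/T1 = N2/N1
T2 = T1 * N2 / N1
T2 = 30 * 37 / 30
T2 = 1110 / 30
T2 = 37 Nm

37 Nm


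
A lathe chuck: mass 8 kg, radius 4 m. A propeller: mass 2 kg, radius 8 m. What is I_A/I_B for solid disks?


Given: M1=8 kg, R1=4 m, M2=2 kg, R2=8 m
For a disk: I = (1/2)*M*R^2, so I_A/I_B = (M1*R1^2)/(M2*R2^2)
M1*R1^2 = 8*16 = 128
M2*R2^2 = 2*64 = 128
I_A/I_B = 128/128 = 1

1


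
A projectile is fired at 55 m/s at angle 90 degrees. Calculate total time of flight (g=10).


Given: v0 = 55 m/s, theta = 90 deg, g = 10 m/s^2
sin(90) = 1
Using T = 2*v0*sin(theta) / g
T = 2*55*1 / 10
T = 110 / 10
T = 11 s

11 s


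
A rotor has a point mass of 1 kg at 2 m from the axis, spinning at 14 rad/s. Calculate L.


Given: m = 1 kg, r = 2 m, omega = 14 rad/s
For a point mass: I = m*r^2
I = 1*2^2 = 1*4 = 4
L = I*omega = 4*14
L = 56 kg*m^2/s

56 kg*m^2/s


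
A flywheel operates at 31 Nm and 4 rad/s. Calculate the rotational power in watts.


Given: tau = 31 Nm, omega = 4 rad/s
Using P = tau * omega
P = 31 * 4
P = 124 W

124 W


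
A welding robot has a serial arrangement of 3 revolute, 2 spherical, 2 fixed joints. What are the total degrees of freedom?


Given: serial robot with 3 revolute, 2 spherical, 2 fixed joints
DOF contribution per joint type: revolute=1, prismatic=1, spherical=3, fixed=0
DOF = 3*1 + 2*3 + 2*0
DOF = 9

9


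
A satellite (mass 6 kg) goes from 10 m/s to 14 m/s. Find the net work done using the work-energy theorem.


Given: m = 6 kg, v0 = 10 m/s, v = 14 m/s
Using W = (1/2)*m*(v^2 - v0^2)
v^2 = 14^2 = 196
v0^2 = 10^2 = 100
v^2 - v0^2 = 196 - 100 = 96
W = (1/2)*6*96 = 288 J

288 J


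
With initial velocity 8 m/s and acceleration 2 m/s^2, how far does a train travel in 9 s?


Given: v0 = 8 m/s, a = 2 m/s^2, t = 9 s
Using s = v0*t + (1/2)*a*t^2
s = 8*9 + (1/2)*2*9^2
s = 72 + (1/2)*162
s = 72 + 81
s = 153

153 m


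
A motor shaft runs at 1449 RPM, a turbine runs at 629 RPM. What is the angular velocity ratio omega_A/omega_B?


Given: RPM_A = 1449, RPM_B = 629
omega = 2*pi*RPM/60, so omega_A/omega_B = RPM_A / RPM_B
omega_A/omega_B = 1449 / 629
omega_A/omega_B = 1449/629

1449/629


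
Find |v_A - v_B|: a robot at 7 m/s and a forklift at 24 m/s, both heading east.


Given: v_A = 7 m/s east, v_B = 24 m/s east
Both move in the same direction; relative speed = |v_A - v_B|
|7 - 24| = |-17|
= 17 m/s

17 m/s


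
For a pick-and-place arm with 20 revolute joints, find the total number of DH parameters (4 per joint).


Given: 20 joints, 4 DH parameters per joint (d, theta, a, alpha)
Total DH parameters = number_of_joints * 4
Total = 20 * 4
Total = 80

80


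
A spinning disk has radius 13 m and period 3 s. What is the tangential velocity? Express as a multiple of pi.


Given: radius r = 13 m, period T = 3 s
Using v = 2*pi*r / T
v = 2*pi*13 / 3
v = 26*pi / 3
v = 26/3*pi m/s

26/3*pi m/s


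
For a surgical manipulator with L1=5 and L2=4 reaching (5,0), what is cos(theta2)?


Given: L1 = 5, L2 = 4, target (x, y) = (5, 0)
Using cos(theta2) = (x^2 + y^2 - L1^2 - L2^2) / (2*L1*L2)
x^2 + y^2 = 5^2 + 0 = 25
L1^2 + L2^2 = 25 + 16 = 41
Numerator = 25 - 41 = -16
Denominator = 2*5*4 = 40
cos(theta2) = -16/40 = -2/5

-2/5


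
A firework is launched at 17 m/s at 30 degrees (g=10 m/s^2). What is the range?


Given: v0 = 17 m/s, theta = 30 deg, g = 10 m/s^2
sin(2*30) = sin(60) = sqrt(3)/2
Using R = v0^2 * sin(2*theta) / g
R = 17^2 * (sqrt(3)/2) / 10
R = 289 * sqrt(3) / 20
R = 289/20*sqrt(3) m

289/20*sqrt(3) m


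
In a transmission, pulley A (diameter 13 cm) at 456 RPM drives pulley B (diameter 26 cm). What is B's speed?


Given: D1 = 13 cm, w1 = 456 RPM, D2 = 26 cm
Using D1*w1 = D2*w2
w2 = D1*w1 / D2
w2 = 13*456 / 26
w2 = 5928 / 26
w2 = 228 RPM

228 RPM


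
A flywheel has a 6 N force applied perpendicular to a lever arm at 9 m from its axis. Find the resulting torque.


Given: F = 6 N, r = 9 m, angle = 90 deg (perpendicular)
Using tau = F * r * sin(90)
sin(90) = 1
tau = 6 * 9 * 1
tau = 54 Nm

54 Nm


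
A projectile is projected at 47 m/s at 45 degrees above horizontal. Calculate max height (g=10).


Given: v0 = 47 m/s, theta = 45 deg, g = 10 m/s^2
sin^2(45) = 1/2
Using H = v0^2 * sin^2(theta) / (2*g)
H = 47^2 * 1/2 / (2*10)
H = 2209 * 1/2 / 20
H = 2209/2 / 20
H = 2209/40 m

2209/40 m


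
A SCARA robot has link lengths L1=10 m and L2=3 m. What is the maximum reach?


Given: L1 = 10 m, L2 = 3 m
For a 2-link planar arm, max reach = L1 + L2 (fully extended)
Max reach = 10 + 3
Max reach = 13 m

13 m


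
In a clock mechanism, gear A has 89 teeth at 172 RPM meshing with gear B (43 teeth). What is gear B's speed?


Given: N1 = 89 teeth, w1 = 172 RPM, N2 = 43 teeth
Using N1*w1 = N2*w2
w2 = N1*w1 / N2
w2 = 89*172 / 43
w2 = 15308 / 43
w2 = 356 RPM

356 RPM


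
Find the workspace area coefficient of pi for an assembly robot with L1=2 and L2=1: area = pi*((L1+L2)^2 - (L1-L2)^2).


Given: L1 = 2, L2 = 1
(L1+L2)^2 = (3)^2 = 9
(L1-L2)^2 = (1)^2 = 1
Difference = 9 - 1 = 8
This equals 4*L1*L2 = 4*2*1 = 8
Workspace area = 8*pi

8


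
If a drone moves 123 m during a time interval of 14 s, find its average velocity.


Given: distance d = 123 m, time t = 14 s
Using v = d / t
v = 123 / 14
v = 123/14 m/s

123/14 m/s


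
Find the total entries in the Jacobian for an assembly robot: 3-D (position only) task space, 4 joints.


Given: task space dimension = 3, joints = 4
Jacobian is a 3 x 4 matrix
Total entries = rows * columns
Total = 3 * 4
Total = 12

12


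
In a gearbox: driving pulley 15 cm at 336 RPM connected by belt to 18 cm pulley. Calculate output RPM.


Given: D1 = 15 cm, w1 = 336 RPM, D2 = 18 cm
Using D1*w1 = D2*w2
w2 = D1*w1 / D2
w2 = 15*336 / 18
w2 = 5040 / 18
w2 = 280 RPM

280 RPM


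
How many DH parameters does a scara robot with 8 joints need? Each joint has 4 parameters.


Given: 8 joints, 4 DH parameters per joint (d, theta, a, alpha)
Total DH parameters = number_of_joints * 4
Total = 8 * 4
Total = 32

32


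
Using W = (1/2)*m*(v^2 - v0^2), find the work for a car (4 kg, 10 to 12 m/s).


Given: m = 4 kg, v0 = 10 m/s, v = 12 m/s
Using W = (1/2)*m*(v^2 - v0^2)
v^2 = 12^2 = 144
v0^2 = 10^2 = 100
v^2 - v0^2 = 144 - 100 = 44
W = (1/2)*4*44 = 88 J

88 J


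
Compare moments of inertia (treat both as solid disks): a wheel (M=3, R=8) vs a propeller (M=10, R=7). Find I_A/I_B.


Given: M1=3 kg, R1=8 m, M2=10 kg, R2=7 m
For a disk: I = (1/2)*M*R^2, so I_A/I_B = (M1*R1^2)/(M2*R2^2)
M1*R1^2 = 3*64 = 192
M2*R2^2 = 10*49 = 490
I_A/I_B = 192/490 = 96/245

96/245


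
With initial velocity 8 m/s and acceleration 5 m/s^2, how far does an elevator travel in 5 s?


Given: v0 = 8 m/s, a = 5 m/s^2, t = 5 s
Using s = v0*t + (1/2)*a*t^2
s = 8*5 + (1/2)*5*5^2
s = 40 + (1/2)*125
s = 40 + 125/2
s = 205/2

205/2 m


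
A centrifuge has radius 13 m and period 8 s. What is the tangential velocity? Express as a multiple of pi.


Given: radius r = 13 m, period T = 8 s
Using v = 2*pi*r / T
v = 2*pi*13 / 8
v = 26*pi / 8
v = 13/4*pi m/s

13/4*pi m/s


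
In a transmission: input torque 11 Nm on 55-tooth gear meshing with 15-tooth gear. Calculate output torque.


Given: N1 = 55, N2 = 15, T1 = 11 Nm
Using T2/T1 = N2/N1
T2 = T1 * N2 / N1
T2 = 11 * 15 / 55
T2 = 165 / 55
T2 = 3 Nm

3 Nm


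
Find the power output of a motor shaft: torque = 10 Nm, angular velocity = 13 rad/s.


Given: tau = 10 Nm, omega = 13 rad/s
Using P = tau * omega
P = 10 * 13
P = 130 W

130 W


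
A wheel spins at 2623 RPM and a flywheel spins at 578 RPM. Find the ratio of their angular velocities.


Given: RPM_A = 2623, RPM_B = 578
omega = 2*pi*RPM/60, so omega_A/omega_B = RPM_A / RPM_B
omega_A/omega_B = 2623 / 578
omega_A/omega_B = 2623/578

2623/578


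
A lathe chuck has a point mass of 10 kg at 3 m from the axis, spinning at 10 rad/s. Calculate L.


Given: m = 10 kg, r = 3 m, omega = 10 rad/s
For a point mass: I = m*r^2
I = 10*3^2 = 10*9 = 90
L = I*omega = 90*10
L = 900 kg*m^2/s

900 kg*m^2/s


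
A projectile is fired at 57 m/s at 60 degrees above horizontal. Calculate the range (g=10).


Given: v0 = 57 m/s, theta = 60 deg, g = 10 m/s^2
sin(2*60) = sin(120) = sqrt(3)/2
Using R = v0^2 * sin(2*theta) / g
R = 57^2 * (sqrt(3)/2) / 10
R = 3249 * sqrt(3) / 20
R = 3249/20*sqrt(3) m

3249/20*sqrt(3) m


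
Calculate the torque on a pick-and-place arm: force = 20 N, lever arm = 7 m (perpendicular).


Given: F = 20 N, r = 7 m, angle = 90 deg (perpendicular)
Using tau = F * r * sin(90)
sin(90) = 1
tau = 20 * 7 * 1
tau = 140 Nm

140 Nm


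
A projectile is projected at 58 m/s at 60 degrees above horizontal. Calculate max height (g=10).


Given: v0 = 58 m/s, theta = 60 deg, g = 10 m/s^2
sin^2(60) = 3/4
Using H = v0^2 * sin^2(theta) / (2*g)
H = 58^2 * 3/4 / (2*10)
H = 3364 * 3/4 / 20
H = 2523 / 20
H = 2523/20 m

2523/20 m


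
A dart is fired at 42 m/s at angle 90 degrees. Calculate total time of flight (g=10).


Given: v0 = 42 m/s, theta = 90 deg, g = 10 m/s^2
sin(90) = 1
Using T = 2*v0*sin(theta) / g
T = 2*42*1 / 10
T = 84 / 10
T = 42/5 s

42/5 s


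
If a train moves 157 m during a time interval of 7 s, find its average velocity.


Given: distance d = 157 m, time t = 7 s
Using v = d / t
v = 157 / 7
v = 157/7 m/s

157/7 m/s


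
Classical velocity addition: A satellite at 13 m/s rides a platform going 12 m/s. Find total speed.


Given: object velocity = 13 m/s, platform velocity = 12 m/s (same direction)
Using classical velocity addition: v_total = v_object + v_platform
v_total = 13 + 12
v_total = 25 m/s

25 m/s


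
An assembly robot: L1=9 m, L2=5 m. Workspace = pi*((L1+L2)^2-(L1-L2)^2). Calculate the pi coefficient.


Given: L1 = 9, L2 = 5
(L1+L2)^2 = (14)^2 = 196
(L1-L2)^2 = (4)^2 = 16
Difference = 196 - 16 = 180
This equals 4*L1*L2 = 4*9*5 = 180
Workspace area = 180*pi

180


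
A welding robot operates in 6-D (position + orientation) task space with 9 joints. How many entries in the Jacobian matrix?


Given: task space dimension = 6, joints = 9
Jacobian is a 6 x 9 matrix
Total entries = rows * columns
Total = 6 * 9
Total = 54

54


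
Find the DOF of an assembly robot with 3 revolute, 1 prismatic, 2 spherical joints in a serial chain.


Given: serial robot with 3 revolute, 1 prismatic, 2 spherical joints
DOF contribution per joint type: revolute=1, prismatic=1, spherical=3, fixed=0
DOF = 3*1 + 1*1 + 2*3
DOF = 10

10


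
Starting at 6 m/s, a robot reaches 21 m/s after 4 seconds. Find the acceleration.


Given: initial velocity v0 = 6 m/s, final velocity v = 21 m/s, time t = 4 s
Using a = (v - v0) / t
a = (21 - 6) / 4
a = 15 / 4
a = 15/4 m/s^2

15/4 m/s^2


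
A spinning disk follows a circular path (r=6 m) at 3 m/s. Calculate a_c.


Given: v = 3 m/s, r = 6 m
Using a_c = v^2 / r
a_c = 3^2 / 6
a_c = 9 / 6
a_c = 3/2 m/s^2

3/2 m/s^2


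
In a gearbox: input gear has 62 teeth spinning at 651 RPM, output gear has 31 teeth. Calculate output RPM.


Given: N1 = 62 teeth, w1 = 651 RPM, N2 = 31 teeth
Using N1*w1 = N2*w2
w2 = N1*w1 / N2
w2 = 62*651 / 31
w2 = 40362 / 31
w2 = 1302 RPM

1302 RPM


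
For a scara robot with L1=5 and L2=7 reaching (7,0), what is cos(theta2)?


Given: L1 = 5, L2 = 7, target (x, y) = (7, 0)
Using cos(theta2) = (x^2 + y^2 - L1^2 - L2^2) / (2*L1*L2)
x^2 + y^2 = 7^2 + 0 = 49
L1^2 + L2^2 = 25 + 49 = 74
Numerator = 49 - 74 = -25
Denominator = 2*5*7 = 70
cos(theta2) = -25/70 = -5/14

-5/14


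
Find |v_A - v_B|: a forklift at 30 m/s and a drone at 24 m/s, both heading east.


Given: v_A = 30 m/s east, v_B = 24 m/s east
Both move in the same direction; relative speed = |v_A - v_B|
|30 - 24| = |6|
= 6 m/s

6 m/s


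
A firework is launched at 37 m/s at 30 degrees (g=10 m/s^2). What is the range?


Given: v0 = 37 m/s, theta = 30 deg, g = 10 m/s^2
sin(2*30) = sin(60) = sqrt(3)/2
Using R = v0^2 * sin(2*theta) / g
R = 37^2 * (sqrt(3)/2) / 10
R = 1369 * sqrt(3) / 20
R = 1369/20*sqrt(3) m

1369/20*sqrt(3) m


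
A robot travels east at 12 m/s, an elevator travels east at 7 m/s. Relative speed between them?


Given: v_A = 12 m/s east, v_B = 7 m/s east
Both move in the same direction; relative speed = |v_A - v_B|
|12 - 7| = |5|
= 5 m/s

5 m/s


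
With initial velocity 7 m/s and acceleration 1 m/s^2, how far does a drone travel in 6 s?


Given: v0 = 7 m/s, a = 1 m/s^2, t = 6 s
Using s = v0*t + (1/2)*a*t^2
s = 7*6 + (1/2)*1*6^2
s = 42 + (1/2)*36
s = 42 + 18
s = 60

60 m


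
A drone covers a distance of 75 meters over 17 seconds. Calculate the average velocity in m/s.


Given: distance d = 75 m, time t = 17 s
Using v = d / t
v = 75 / 17
v = 75/17 m/s

75/17 m/s


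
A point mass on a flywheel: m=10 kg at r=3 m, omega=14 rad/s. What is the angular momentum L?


Given: m = 10 kg, r = 3 m, omega = 14 rad/s
For a point mass: I = m*r^2
I = 10*3^2 = 10*9 = 90
L = I*omega = 90*14
L = 1260 kg*m^2/s

1260 kg*m^2/s


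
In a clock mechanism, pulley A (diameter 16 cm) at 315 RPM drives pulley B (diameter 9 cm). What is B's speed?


Given: D1 = 16 cm, w1 = 315 RPM, D2 = 9 cm
Using D1*w1 = D2*w2
w2 = D1*w1 / D2
w2 = 16*315 / 9
w2 = 5040 / 9
w2 = 560 RPM

560 RPM


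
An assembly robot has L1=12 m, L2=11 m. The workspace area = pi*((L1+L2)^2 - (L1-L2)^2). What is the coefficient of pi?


Given: L1 = 12, L2 = 11
(L1+L2)^2 = (23)^2 = 529
(L1-L2)^2 = (1)^2 = 1
Difference = 529 - 1 = 528
This equals 4*L1*L2 = 4*12*11 = 528
Workspace area = 528*pi

528


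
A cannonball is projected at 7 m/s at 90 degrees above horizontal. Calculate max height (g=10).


Given: v0 = 7 m/s, theta = 90 deg, g = 10 m/s^2
sin^2(90) = 1
Using H = v0^2 * sin^2(theta) / (2*g)
H = 7^2 * 1 / (2*10)
H = 49 * 1 / 20
H = 49 / 20
H = 49/20 m

49/20 m


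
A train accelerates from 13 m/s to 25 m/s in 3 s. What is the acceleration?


Given: initial velocity v0 = 13 m/s, final velocity v = 25 m/s, time t = 3 s
Using a = (v - v0) / t
a = (25 - 13) / 3
a = 12 / 3
a = 4 m/s^2

4 m/s^2


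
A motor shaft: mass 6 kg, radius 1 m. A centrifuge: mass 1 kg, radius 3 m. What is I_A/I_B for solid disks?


Given: M1=6 kg, R1=1 m, M2=1 kg, R2=3 m
For a disk: I = (1/2)*M*R^2, so I_A/I_B = (M1*R1^2)/(M2*R2^2)
M1*R1^2 = 6*1 = 6
M2*R2^2 = 1*9 = 9
I_A/I_B = 6/9 = 2/3

2/3


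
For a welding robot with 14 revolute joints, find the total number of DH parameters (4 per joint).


Given: 14 joints, 4 DH parameters per joint (d, theta, a, alpha)
Total DH parameters = number_of_joints * 4
Total = 14 * 4
Total = 56

56


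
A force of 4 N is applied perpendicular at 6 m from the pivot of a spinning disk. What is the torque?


Given: F = 4 N, r = 6 m, angle = 90 deg (perpendicular)
Using tau = F * r * sin(90)
sin(90) = 1
tau = 4 * 6 * 1
tau = 24 Nm

24 Nm


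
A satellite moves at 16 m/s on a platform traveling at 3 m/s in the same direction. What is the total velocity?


Given: object velocity = 16 m/s, platform velocity = 3 m/s (same direction)
Using classical velocity addition: v_total = v_object + v_platform
v_total = 16 + 3
v_total = 19 m/s

19 m/s


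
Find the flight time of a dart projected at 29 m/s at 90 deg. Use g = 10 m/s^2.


Given: v0 = 29 m/s, theta = 90 deg, g = 10 m/s^2
sin(90) = 1
Using T = 2*v0*sin(theta) / g
T = 2*29*1 / 10
T = 58 / 10
T = 29/5 s

29/5 s


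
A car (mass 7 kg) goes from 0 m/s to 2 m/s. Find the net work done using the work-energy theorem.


Given: m = 7 kg, v0 = 0 m/s, v = 2 m/s
Using W = (1/2)*m*(v^2 - v0^2)
v^2 = 2^2 = 4
v0^2 = 0^2 = 0
v^2 - v0^2 = 4 - 0 = 4
W = (1/2)*7*4 = 14 J

14 J


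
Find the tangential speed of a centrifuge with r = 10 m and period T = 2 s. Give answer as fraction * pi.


Given: radius r = 10 m, period T = 2 s
Using v = 2*pi*r / T
v = 2*pi*10 / 2
v = 20*pi / 2
v = 10*pi m/s

10*pi m/s


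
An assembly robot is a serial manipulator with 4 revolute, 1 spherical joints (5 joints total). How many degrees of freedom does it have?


Given: serial robot with 4 revolute, 1 spherical joints
DOF contribution per joint type: revolute=1, prismatic=1, spherical=3, fixed=0
DOF = 4*1 + 1*3
DOF = 7

7


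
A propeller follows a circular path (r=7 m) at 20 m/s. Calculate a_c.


Given: v = 20 m/s, r = 7 m
Using a_c = v^2 / r
a_c = 20^2 / 7
a_c = 400 / 7
a_c = 400/7 m/s^2

400/7 m/s^2


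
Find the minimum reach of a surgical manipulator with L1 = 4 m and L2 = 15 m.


Given: L1 = 4 m, L2 = 15 m
For a 2-link planar arm, min reach = |L1 - L2| (second link folded back)
Min reach = |4 - 15|
Min reach = 11 m

11 m


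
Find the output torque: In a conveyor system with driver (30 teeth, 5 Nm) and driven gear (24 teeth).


Given: N1 = 30, N2 = 24, T1 = 5 Nm
Using T2/T1 = N2/N1
T2 = T1 * N2 / N1
T2 = 5 * 24 / 30
T2 = 120 / 30
T2 = 4 Nm

4 Nm


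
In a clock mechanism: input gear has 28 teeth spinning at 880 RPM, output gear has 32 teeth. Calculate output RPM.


Given: N1 = 28 teeth, w1 = 880 RPM, N2 = 32 teeth
Using N1*w1 = N2*w2
w2 = N1*w1 / N2
w2 = 28*880 / 32
w2 = 24640 / 32
w2 = 770 RPM

770 RPM


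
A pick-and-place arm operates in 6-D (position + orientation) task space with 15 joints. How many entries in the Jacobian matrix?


Given: task space dimension = 6, joints = 15
Jacobian is a 6 x 15 matrix
Total entries = rows * columns
Total = 6 * 15
Total = 90

90


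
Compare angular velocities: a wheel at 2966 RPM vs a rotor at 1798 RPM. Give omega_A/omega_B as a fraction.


Given: RPM_A = 2966, RPM_B = 1798
omega = 2*pi*RPM/60, so omega_A/omega_B = RPM_A / RPM_B
omega_A/omega_B = 2966 / 1798
omega_A/omega_B = 1483/899

1483/899


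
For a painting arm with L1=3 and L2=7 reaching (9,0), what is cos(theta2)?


Given: L1 = 3, L2 = 7, target (x, y) = (9, 0)
Using cos(theta2) = (x^2 + y^2 - L1^2 - L2^2) / (2*L1*L2)
x^2 + y^2 = 9^2 + 0 = 81
L1^2 + L2^2 = 9 + 49 = 58
Numerator = 81 - 58 = 23
Denominator = 2*3*7 = 42
cos(theta2) = 23/42 = 23/42

23/42


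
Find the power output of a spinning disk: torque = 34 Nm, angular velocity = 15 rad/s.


Given: tau = 34 Nm, omega = 15 rad/s
Using P = tau * omega
P = 34 * 15
P = 510 W

510 W


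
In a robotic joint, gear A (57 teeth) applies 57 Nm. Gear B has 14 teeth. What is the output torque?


Given: N1 = 57, N2 = 14, T1 = 57 Nm
Using T2/T1 = N2/N1
T2 = T1 * N2 / N1
T2 = 57 * 14 / 57
T2 = 798 / 57
T2 = 14 Nm

14 Nm


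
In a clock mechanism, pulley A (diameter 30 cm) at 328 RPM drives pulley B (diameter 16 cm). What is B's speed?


Given: D1 = 30 cm, w1 = 328 RPM, D2 = 16 cm
Using D1*w1 = D2*w2
w2 = D1*w1 / D2
w2 = 30*328 / 16
w2 = 9840 / 16
w2 = 615 RPM

615 RPM


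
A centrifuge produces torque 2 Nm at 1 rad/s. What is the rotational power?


Given: tau = 2 Nm, omega = 1 rad/s
Using P = tau * omega
P = 2 * 1
P = 2 W

2 W


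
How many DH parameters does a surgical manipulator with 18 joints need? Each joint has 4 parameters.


Given: 18 joints, 4 DH parameters per joint (d, theta, a, alpha)
Total DH parameters = number_of_joints * 4
Total = 18 * 4
Total = 72

72


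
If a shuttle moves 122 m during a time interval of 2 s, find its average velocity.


Given: distance d = 122 m, time t = 2 s
Using v = d / t
v = 122 / 2
v = 61 m/s

61 m/s


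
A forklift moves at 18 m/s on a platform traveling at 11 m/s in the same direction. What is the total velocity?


Given: object velocity = 18 m/s, platform velocity = 11 m/s (same direction)
Using classical velocity addition: v_total = v_object + v_platform
v_total = 18 + 11
v_total = 29 m/s

29 m/s


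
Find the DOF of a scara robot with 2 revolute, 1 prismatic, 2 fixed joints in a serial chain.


Given: serial robot with 2 revolute, 1 prismatic, 2 fixed joints
DOF contribution per joint type: revolute=1, prismatic=1, spherical=3, fixed=0
DOF = 2*1 + 1*1 + 2*0
DOF = 3

3


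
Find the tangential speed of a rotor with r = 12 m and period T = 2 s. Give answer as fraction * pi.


Given: radius r = 12 m, period T = 2 s
Using v = 2*pi*r / T
v = 2*pi*12 / 2
v = 24*pi / 2
v = 12*pi m/s

12*pi m/s


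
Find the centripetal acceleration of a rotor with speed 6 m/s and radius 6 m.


Given: v = 6 m/s, r = 6 m
Using a_c = v^2 / r
a_c = 6^2 / 6
a_c = 36 / 6
a_c = 6 m/s^2

6 m/s^2


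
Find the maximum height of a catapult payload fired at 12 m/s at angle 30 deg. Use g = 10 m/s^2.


Given: v0 = 12 m/s, theta = 30 deg, g = 10 m/s^2
sin^2(30) = 1/4
Using H = v0^2 * sin^2(theta) / (2*g)
H = 12^2 * 1/4 / (2*10)
H = 144 * 1/4 / 20
H = 36 / 20
H = 9/5 m

9/5 m


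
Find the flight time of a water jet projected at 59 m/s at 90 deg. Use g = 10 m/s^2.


Given: v0 = 59 m/s, theta = 90 deg, g = 10 m/s^2
sin(90) = 1
Using T = 2*v0*sin(theta) / g
T = 2*59*1 / 10
T = 118 / 10
T = 59/5 s

59/5 s


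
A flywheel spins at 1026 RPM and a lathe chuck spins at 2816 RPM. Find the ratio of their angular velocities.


Given: RPM_A = 1026, RPM_B = 2816
omega = 2*pi*RPM/60, so omega_A/omega_B = RPM_A / RPM_B
omega_A/omega_B = 1026 / 2816
omega_A/omega_B = 513/1408

513/1408


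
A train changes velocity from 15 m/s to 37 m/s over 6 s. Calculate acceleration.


Given: initial velocity v0 = 15 m/s, final velocity v = 37 m/s, time t = 6 s
Using a = (v - v0) / t
a = (37 - 15) / 6
a = 22 / 6
a = 11/3 m/s^2

11/3 m/s^2


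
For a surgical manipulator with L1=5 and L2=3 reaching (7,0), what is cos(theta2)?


Given: L1 = 5, L2 = 3, target (x, y) = (7, 0)
Using cos(theta2) = (x^2 + y^2 - L1^2 - L2^2) / (2*L1*L2)
x^2 + y^2 = 7^2 + 0 = 49
L1^2 + L2^2 = 25 + 9 = 34
Numerator = 49 - 34 = 15
Denominator = 2*5*3 = 30
cos(theta2) = 15/30 = 1/2

1/2


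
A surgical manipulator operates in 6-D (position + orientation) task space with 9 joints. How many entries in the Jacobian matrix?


Given: task space dimension = 6, joints = 9
Jacobian is a 6 x 9 matrix
Total entries = rows * columns
Total = 6 * 9
Total = 54

54


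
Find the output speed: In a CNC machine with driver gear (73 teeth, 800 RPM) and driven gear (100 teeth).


Given: N1 = 73 teeth, w1 = 800 RPM, N2 = 100 teeth
Using N1*w1 = N2*w2
w2 = N1*w1 / N2
w2 = 73*800 / 100
w2 = 58400 / 100
w2 = 584 RPM

584 RPM


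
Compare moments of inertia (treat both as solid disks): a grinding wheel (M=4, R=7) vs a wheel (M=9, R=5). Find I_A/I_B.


Given: M1=4 kg, R1=7 m, M2=9 kg, R2=5 m
For a disk: I = (1/2)*M*R^2, so I_A/I_B = (M1*R1^2)/(M2*R2^2)
M1*R1^2 = 4*49 = 196
M2*R2^2 = 9*25 = 225
I_A/I_B = 196/225 = 196/225

196/225


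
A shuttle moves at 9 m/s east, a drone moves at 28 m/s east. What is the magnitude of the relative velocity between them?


Given: v_A = 9 m/s east, v_B = 28 m/s east
Both move in the same direction; relative speed = |v_A - v_B|
|9 - 28| = |-19|
= 19 m/s

19 m/s


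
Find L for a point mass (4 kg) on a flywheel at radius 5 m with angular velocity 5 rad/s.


Given: m = 4 kg, r = 5 m, omega = 5 rad/s
For a point mass: I = m*r^2
I = 4*5^2 = 4*25 = 100
L = I*omega = 100*5
L = 500 kg*m^2/s

500 kg*m^2/s


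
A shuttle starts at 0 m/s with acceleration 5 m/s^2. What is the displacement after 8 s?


Given: v0 = 0 m/s, a = 5 m/s^2, t = 8 s
Using s = v0*t + (1/2)*a*t^2
s = 0*8 + (1/2)*5*8^2
s = 0 + (1/2)*320
s = 0 + 160
s = 160

160 m


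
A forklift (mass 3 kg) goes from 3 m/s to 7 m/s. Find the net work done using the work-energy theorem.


Given: m = 3 kg, v0 = 3 m/s, v = 7 m/s
Using W = (1/2)*m*(v^2 - v0^2)
v^2 = 7^2 = 49
v0^2 = 3^2 = 9
v^2 - v0^2 = 49 - 9 = 40
W = (1/2)*3*40 = 60 J

60 J


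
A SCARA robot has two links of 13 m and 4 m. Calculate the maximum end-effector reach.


Given: L1 = 13 m, L2 = 4 m
For a 2-link planar arm, max reach = L1 + L2 (fully extended)
Max reach = 13 + 4
Max reach = 17 m

17 m


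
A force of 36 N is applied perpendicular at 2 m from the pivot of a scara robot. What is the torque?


Given: F = 36 N, r = 2 m, angle = 90 deg (perpendicular)
Using tau = F * r * sin(90)
sin(90) = 1
tau = 36 * 2 * 1
tau = 72 Nm

72 Nm


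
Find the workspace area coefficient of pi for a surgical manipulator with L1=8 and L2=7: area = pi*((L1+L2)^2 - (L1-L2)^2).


Given: L1 = 8, L2 = 7
(L1+L2)^2 = (15)^2 = 225
(L1-L2)^2 = (1)^2 = 1
Difference = 225 - 1 = 224
This equals 4*L1*L2 = 4*8*7 = 224
Workspace area = 224*pi

224


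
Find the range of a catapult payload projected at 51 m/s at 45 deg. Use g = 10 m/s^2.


Given: v0 = 51 m/s, theta = 45 deg, g = 10 m/s^2
sin(2*45) = sin(90) = 1
Using R = v0^2 * sin(2*theta) / g
R = 51^2 * 1 / 10
R = 2601 / 10
R = 2601/10 m

2601/10 m


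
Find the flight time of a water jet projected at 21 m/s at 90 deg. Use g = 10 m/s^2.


Given: v0 = 21 m/s, theta = 90 deg, g = 10 m/s^2
sin(90) = 1
Using T = 2*v0*sin(theta) / g
T = 2*21*1 / 10
T = 42 / 10
T = 21/5 s

21/5 s


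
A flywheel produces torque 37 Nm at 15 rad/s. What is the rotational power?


Given: tau = 37 Nm, omega = 15 rad/s
Using P = tau * omega
P = 37 * 15
P = 555 W

555 W


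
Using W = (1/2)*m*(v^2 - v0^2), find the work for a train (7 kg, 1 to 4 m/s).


Given: m = 7 kg, v0 = 1 m/s, v = 4 m/s
Using W = (1/2)*m*(v^2 - v0^2)
v^2 = 4^2 = 16
v0^2 = 1^2 = 1
v^2 - v0^2 = 16 - 1 = 15
W = (1/2)*7*15 = 105/2 J

105/2 J


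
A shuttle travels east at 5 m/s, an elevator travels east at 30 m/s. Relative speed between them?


Given: v_A = 5 m/s east, v_B = 30 m/s east
Both move in the same direction; relative speed = |v_A - v_B|
|5 - 30| = |-25|
= 25 m/s

25 m/s


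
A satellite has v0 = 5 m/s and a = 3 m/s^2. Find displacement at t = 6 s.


Given: v0 = 5 m/s, a = 3 m/s^2, t = 6 s
Using s = v0*t + (1/2)*a*t^2
s = 5*6 + (1/2)*3*6^2
s = 30 + (1/2)*108
s = 30 + 54
s = 84

84 m


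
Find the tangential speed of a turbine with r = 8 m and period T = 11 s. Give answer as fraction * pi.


Given: radius r = 8 m, period T = 11 s
Using v = 2*pi*r / T
v = 2*pi*8 / 11
v = 16*pi / 11
v = 16/11*pi m/s

16/11*pi m/s


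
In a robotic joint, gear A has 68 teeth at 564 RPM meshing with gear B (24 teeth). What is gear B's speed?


Given: N1 = 68 teeth, w1 = 564 RPM, N2 = 24 teeth
Using N1*w1 = N2*w2
w2 = N1*w1 / N2
w2 = 68*564 / 24
w2 = 38352 / 24
w2 = 1598 RPM

1598 RPM


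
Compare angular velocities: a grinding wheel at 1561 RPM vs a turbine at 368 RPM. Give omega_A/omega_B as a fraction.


Given: RPM_A = 1561, RPM_B = 368
omega = 2*pi*RPM/60, so omega_A/omega_B = RPM_A / RPM_B
omega_A/omega_B = 1561 / 368
omega_A/omega_B = 1561/368

1561/368


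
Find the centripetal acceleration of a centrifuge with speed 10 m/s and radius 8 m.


Given: v = 10 m/s, r = 8 m
Using a_c = v^2 / r
a_c = 10^2 / 8
a_c = 100 / 8
a_c = 25/2 m/s^2

25/2 m/s^2


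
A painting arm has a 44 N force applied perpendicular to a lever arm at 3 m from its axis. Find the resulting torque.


Given: F = 44 N, r = 3 m, angle = 90 deg (perpendicular)
Using tau = F * r * sin(90)
sin(90) = 1
tau = 44 * 3 * 1
tau = 132 Nm

132 Nm


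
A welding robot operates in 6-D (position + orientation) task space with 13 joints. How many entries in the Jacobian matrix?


Given: task space dimension = 6, joints = 13
Jacobian is a 6 x 13 matrix
Total entries = rows * columns
Total = 6 * 13
Total = 78

78


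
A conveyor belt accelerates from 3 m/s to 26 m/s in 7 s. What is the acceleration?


Given: initial velocity v0 = 3 m/s, final velocity v = 26 m/s, time t = 7 s
Using a = (v - v0) / t
a = (26 - 3) / 7
a = 23 / 7
a = 23/7 m/s^2

23/7 m/s^2


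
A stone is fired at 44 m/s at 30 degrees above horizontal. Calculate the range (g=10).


Given: v0 = 44 m/s, theta = 30 deg, g = 10 m/s^2
sin(2*30) = sin(60) = sqrt(3)/2
Using R = v0^2 * sin(2*theta) / g
R = 44^2 * (sqrt(3)/2) / 10
R = 1936 * sqrt(3) / 20
R = 484/5*sqrt(3) m

484/5*sqrt(3) m


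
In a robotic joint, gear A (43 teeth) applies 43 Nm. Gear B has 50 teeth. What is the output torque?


Given: N1 = 43, N2 = 50, T1 = 43 Nm
Using T2/T1 = N2/N1
T2 = T1 * N2 / N1
T2 = 43 * 50 / 43
T2 = 2150 / 43
T2 = 50 Nm

50 Nm


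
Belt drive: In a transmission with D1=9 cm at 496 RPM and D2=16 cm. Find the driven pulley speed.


Given: D1 = 9 cm, w1 = 496 RPM, D2 = 16 cm
Using D1*w1 = D2*w2
w2 = D1*w1 / D2
w2 = 9*496 / 16
w2 = 4464 / 16
w2 = 279 RPM

279 RPM


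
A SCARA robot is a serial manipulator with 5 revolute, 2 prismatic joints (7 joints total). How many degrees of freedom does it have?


Given: serial robot with 5 revolute, 2 prismatic joints
DOF contribution per joint type: revolute=1, prismatic=1, spherical=3, fixed=0
DOF = 5*1 + 2*1
DOF = 7

7


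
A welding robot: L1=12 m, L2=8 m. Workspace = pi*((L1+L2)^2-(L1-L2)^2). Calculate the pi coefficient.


Given: L1 = 12, L2 = 8
(L1+L2)^2 = (20)^2 = 400
(L1-L2)^2 = (4)^2 = 16
Difference = 400 - 16 = 384
This equals 4*L1*L2 = 4*12*8 = 384
Workspace area = 384*pi

384


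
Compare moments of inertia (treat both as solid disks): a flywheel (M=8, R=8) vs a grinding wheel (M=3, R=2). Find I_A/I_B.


Given: M1=8 kg, R1=8 m, M2=3 kg, R2=2 m
For a disk: I = (1/2)*M*R^2, so I_A/I_B = (M1*R1^2)/(M2*R2^2)
M1*R1^2 = 8*64 = 512
M2*R2^2 = 3*4 = 12
I_A/I_B = 512/12 = 128/3

128/3


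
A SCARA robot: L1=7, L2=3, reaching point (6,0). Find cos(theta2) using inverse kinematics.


Given: L1 = 7, L2 = 3, target (x, y) = (6, 0)
Using cos(theta2) = (x^2 + y^2 - L1^2 - L2^2) / (2*L1*L2)
x^2 + y^2 = 6^2 + 0 = 36
L1^2 + L2^2 = 49 + 9 = 58
Numerator = 36 - 58 = -22
Denominator = 2*7*3 = 42
cos(theta2) = -22/42 = -11/21

-11/21


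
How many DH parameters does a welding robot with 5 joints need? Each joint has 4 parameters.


Given: 5 joints, 4 DH parameters per joint (d, theta, a, alpha)
Total DH parameters = number_of_joints * 4
Total = 5 * 4
Total = 20

20


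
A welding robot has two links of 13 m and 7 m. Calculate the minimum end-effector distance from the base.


Given: L1 = 13 m, L2 = 7 m
For a 2-link planar arm, min reach = |L1 - L2| (second link folded back)
Min reach = |13 - 7|
Min reach = 6 m

6 m


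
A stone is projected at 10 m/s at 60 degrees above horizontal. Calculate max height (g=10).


Given: v0 = 10 m/s, theta = 60 deg, g = 10 m/s^2
sin^2(60) = 3/4
Using H = v0^2 * sin^2(theta) / (2*g)
H = 10^2 * 3/4 / (2*10)
H = 100 * 3/4 / 20
H = 75 / 20
H = 15/4 m

15/4 m


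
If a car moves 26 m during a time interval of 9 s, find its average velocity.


Given: distance d = 26 m, time t = 9 s
Using v = d / t
v = 26 / 9
v = 26/9 m/s

26/9 m/s


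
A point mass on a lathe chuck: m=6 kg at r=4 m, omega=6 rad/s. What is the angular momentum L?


Given: m = 6 kg, r = 4 m, omega = 6 rad/s
For a point mass: I = m*r^2
I = 6*4^2 = 6*16 = 96
L = I*omega = 96*6
L = 576 kg*m^2/s

576 kg*m^2/s


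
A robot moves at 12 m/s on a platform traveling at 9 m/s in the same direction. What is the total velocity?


Given: object velocity = 12 m/s, platform velocity = 9 m/s (same direction)
Using classical velocity addition: v_total = v_object + v_platform
v_total = 12 + 9
v_total = 21 m/s

21 m/s


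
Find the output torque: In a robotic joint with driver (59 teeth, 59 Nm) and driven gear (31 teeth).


Given: N1 = 59, N2 = 31, T1 = 59 Nm
Using T2/T1 = N2/N1
T2 = T1 * N2 / N1
T2 = 59 * 31 / 59
T2 = 1829 / 59
T2 = 31 Nm

31 Nm


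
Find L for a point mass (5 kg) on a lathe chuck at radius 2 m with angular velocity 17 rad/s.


Given: m = 5 kg, r = 2 m, omega = 17 rad/s
For a point mass: I = m*r^2
I = 5*2^2 = 5*4 = 20
L = I*omega = 20*17
L = 340 kg*m^2/s

340 kg*m^2/s


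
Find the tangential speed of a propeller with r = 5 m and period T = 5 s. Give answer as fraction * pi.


Given: radius r = 5 m, period T = 5 s
Using v = 2*pi*r / T
v = 2*pi*5 / 5
v = 10*pi / 5
v = 2*pi m/s

2*pi m/s


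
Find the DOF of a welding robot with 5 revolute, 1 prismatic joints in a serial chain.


Given: serial robot with 5 revolute, 1 prismatic joints
DOF contribution per joint type: revolute=1, prismatic=1, spherical=3, fixed=0
DOF = 5*1 + 1*1
DOF = 6

6


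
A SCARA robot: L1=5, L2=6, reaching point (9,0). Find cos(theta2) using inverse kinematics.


Given: L1 = 5, L2 = 6, target (x, y) = (9, 0)
Using cos(theta2) = (x^2 + y^2 - L1^2 - L2^2) / (2*L1*L2)
x^2 + y^2 = 9^2 + 0 = 81
L1^2 + L2^2 = 25 + 36 = 61
Numerator = 81 - 61 = 20
Denominator = 2*5*6 = 60
cos(theta2) = 20/60 = 1/3

1/3


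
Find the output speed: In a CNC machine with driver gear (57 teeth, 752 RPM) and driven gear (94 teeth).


Given: N1 = 57 teeth, w1 = 752 RPM, N2 = 94 teeth
Using N1*w1 = N2*w2
w2 = N1*w1 / N2
w2 = 57*752 / 94
w2 = 42864 / 94
w2 = 456 RPM

456 RPM


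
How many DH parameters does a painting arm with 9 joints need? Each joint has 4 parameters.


Given: 9 joints, 4 DH parameters per joint (d, theta, a, alpha)
Total DH parameters = number_of_joints * 4
Total = 9 * 4
Total = 36

36


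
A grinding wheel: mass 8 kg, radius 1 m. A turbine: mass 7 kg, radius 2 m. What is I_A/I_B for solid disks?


Given: M1=8 kg, R1=1 m, M2=7 kg, R2=2 m
For a disk: I = (1/2)*M*R^2, so I_A/I_B = (M1*R1^2)/(M2*R2^2)
M1*R1^2 = 8*1 = 8
M2*R2^2 = 7*4 = 28
I_A/I_B = 8/28 = 2/7

2/7


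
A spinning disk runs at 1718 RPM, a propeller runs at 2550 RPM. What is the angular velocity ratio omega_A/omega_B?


Given: RPM_A = 1718, RPM_B = 2550
omega = 2*pi*RPM/60, so omega_A/omega_B = RPM_A / RPM_B
omega_A/omega_B = 1718 / 2550
omega_A/omega_B = 859/1275

859/1275


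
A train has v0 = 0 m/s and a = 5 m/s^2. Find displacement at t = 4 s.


Given: v0 = 0 m/s, a = 5 m/s^2, t = 4 s
Using s = v0*t + (1/2)*a*t^2
s = 0*4 + (1/2)*5*4^2
s = 0 + (1/2)*80
s = 0 + 40
s = 40

40 m


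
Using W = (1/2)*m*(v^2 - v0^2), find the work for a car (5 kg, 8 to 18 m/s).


Given: m = 5 kg, v0 = 8 m/s, v = 18 m/s
Using W = (1/2)*m*(v^2 - v0^2)
v^2 = 18^2 = 324
v0^2 = 8^2 = 64
v^2 - v0^2 = 324 - 64 = 260
W = (1/2)*5*260 = 650 J

650 J


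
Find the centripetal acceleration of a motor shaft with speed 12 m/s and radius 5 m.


Given: v = 12 m/s, r = 5 m
Using a_c = v^2 / r
a_c = 12^2 / 5
a_c = 144 / 5
a_c = 144/5 m/s^2

144/5 m/s^2


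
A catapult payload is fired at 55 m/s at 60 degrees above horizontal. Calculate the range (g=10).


Given: v0 = 55 m/s, theta = 60 deg, g = 10 m/s^2
sin(2*60) = sin(120) = sqrt(3)/2
Using R = v0^2 * sin(2*theta) / g
R = 55^2 * (sqrt(3)/2) / 10
R = 3025 * sqrt(3) / 20
R = 605/4*sqrt(3) m

605/4*sqrt(3) m


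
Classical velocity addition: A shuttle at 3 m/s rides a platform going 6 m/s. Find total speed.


Given: object velocity = 3 m/s, platform velocity = 6 m/s (same direction)
Using classical velocity addition: v_total = v_object + v_platform
v_total = 3 + 6
v_total = 9 m/s

9 m/s


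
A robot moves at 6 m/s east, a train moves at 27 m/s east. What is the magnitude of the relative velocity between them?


Given: v_A = 6 m/s east, v_B = 27 m/s east
Both move in the same direction; relative speed = |v_A - v_B|
|6 - 27| = |-21|
= 21 m/s

21 m/s


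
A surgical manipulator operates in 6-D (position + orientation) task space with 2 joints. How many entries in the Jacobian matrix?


Given: task space dimension = 6, joints = 2
Jacobian is a 6 x 2 matrix
Total entries = rows * columns
Total = 6 * 2
Total = 12

12


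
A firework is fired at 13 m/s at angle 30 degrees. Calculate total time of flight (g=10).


Given: v0 = 13 m/s, theta = 30 deg, g = 10 m/s^2
sin(30) = 1/2
Using T = 2*v0*sin(theta) / g
T = 2*13*1/2 / 10
T = 13 / 10
T = 13/10 s

13/10 s


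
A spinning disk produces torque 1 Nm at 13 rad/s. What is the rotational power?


Given: tau = 1 Nm, omega = 13 rad/s
Using P = tau * omega
P = 1 * 13
P = 13 W

13 W


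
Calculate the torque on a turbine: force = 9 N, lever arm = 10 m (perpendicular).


Given: F = 9 N, r = 10 m, angle = 90 deg (perpendicular)
Using tau = F * r * sin(90)
sin(90) = 1
tau = 9 * 10 * 1
tau = 90 Nm

90 Nm


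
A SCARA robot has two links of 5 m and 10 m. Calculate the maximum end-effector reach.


Given: L1 = 5 m, L2 = 10 m
For a 2-link planar arm, max reach = L1 + L2 (fully extended)
Max reach = 5 + 10
Max reach = 15 m

15 m


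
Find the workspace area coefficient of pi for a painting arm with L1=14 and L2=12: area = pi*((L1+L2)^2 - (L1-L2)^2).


Given: L1 = 14, L2 = 12
(L1+L2)^2 = (26)^2 = 676
(L1-L2)^2 = (2)^2 = 4
Difference = 676 - 4 = 672
This equals 4*L1*L2 = 4*14*12 = 672
Workspace area = 672*pi

672


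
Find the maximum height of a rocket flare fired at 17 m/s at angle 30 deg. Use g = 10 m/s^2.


Given: v0 = 17 m/s, theta = 30 deg, g = 10 m/s^2
sin^2(30) = 1/4
Using H = v0^2 * sin^2(theta) / (2*g)
H = 17^2 * 1/4 / (2*10)
H = 289 * 1/4 / 20
H = 289/4 / 20
H = 289/80 m

289/80 m


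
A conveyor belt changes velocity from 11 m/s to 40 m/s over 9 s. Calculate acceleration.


Given: initial velocity v0 = 11 m/s, final velocity v = 40 m/s, time t = 9 s
Using a = (v - v0) / t
a = (40 - 11) / 9
a = 29 / 9
a = 29/9 m/s^2

29/9 m/s^2


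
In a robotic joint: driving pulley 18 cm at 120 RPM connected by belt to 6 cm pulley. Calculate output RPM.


Given: D1 = 18 cm, w1 = 120 RPM, D2 = 6 cm
Using D1*w1 = D2*w2
w2 = D1*w1 / D2
w2 = 18*120 / 6
w2 = 2160 / 6
w2 = 360 RPM

360 RPM


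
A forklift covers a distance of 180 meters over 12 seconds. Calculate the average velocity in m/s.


Given: distance d = 180 m, time t = 12 s
Using v = d / t
v = 180 / 12
v = 15 m/s

15 m/s


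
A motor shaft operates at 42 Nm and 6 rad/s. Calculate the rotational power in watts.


Given: tau = 42 Nm, omega = 6 rad/s
Using P = tau * omega
P = 42 * 6
P = 252 W

252 W


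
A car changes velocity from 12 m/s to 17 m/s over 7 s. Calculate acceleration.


Given: initial velocity v0 = 12 m/s, final velocity v = 17 m/s, time t = 7 s
Using a = (v - v0) / t
a = (17 - 12) / 7
a = 5 / 7
a = 5/7 m/s^2

5/7 m/s^2


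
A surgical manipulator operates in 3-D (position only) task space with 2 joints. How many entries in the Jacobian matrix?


Given: task space dimension = 3, joints = 2
Jacobian is a 3 x 2 matrix
Total entries = rows * columns
Total = 3 * 2
Total = 6

6


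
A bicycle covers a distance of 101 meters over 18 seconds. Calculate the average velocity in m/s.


Given: distance d = 101 m, time t = 18 s
Using v = d / t
v = 101 / 18
v = 101/18 m/s

101/18 m/s


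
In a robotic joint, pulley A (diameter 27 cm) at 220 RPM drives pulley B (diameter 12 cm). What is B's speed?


Given: D1 = 27 cm, w1 = 220 RPM, D2 = 12 cm
Using D1*w1 = D2*w2
w2 = D1*w1 / D2
w2 = 27*220 / 12
w2 = 5940 / 12
w2 = 495 RPM

495 RPM


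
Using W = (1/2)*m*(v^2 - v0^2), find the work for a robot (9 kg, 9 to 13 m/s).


Given: m = 9 kg, v0 = 9 m/s, v = 13 m/s
Using W = (1/2)*m*(v^2 - v0^2)
v^2 = 13^2 = 169
v0^2 = 9^2 = 81
v^2 - v0^2 = 169 - 81 = 88
W = (1/2)*9*88 = 396 J

396 J


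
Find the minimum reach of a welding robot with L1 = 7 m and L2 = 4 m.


Given: L1 = 7 m, L2 = 4 m
For a 2-link planar arm, min reach = |L1 - L2| (second link folded back)
Min reach = |7 - 4|
Min reach = 3 m

3 m
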